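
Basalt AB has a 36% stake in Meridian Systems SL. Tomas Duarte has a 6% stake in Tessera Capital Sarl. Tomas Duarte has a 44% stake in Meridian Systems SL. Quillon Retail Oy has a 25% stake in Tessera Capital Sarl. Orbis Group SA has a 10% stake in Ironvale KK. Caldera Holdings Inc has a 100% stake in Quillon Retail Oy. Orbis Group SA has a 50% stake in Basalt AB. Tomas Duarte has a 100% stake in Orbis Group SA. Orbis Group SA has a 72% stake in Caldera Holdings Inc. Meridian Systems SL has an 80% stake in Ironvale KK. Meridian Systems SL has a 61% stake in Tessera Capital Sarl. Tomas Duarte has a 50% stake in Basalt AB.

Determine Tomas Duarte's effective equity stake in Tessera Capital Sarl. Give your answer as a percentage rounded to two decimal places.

Tomas reaches Tessera along 5 paths.
Via Basalt → Meridian: 50% × 36% × 61% = 10.98%.
Via Orbis → Basalt → Meridian: 100% × 50% × 36% × 61% = 10.98%.
Via Meridian: 44% × 61% = 26.84%.
Via Orbis → Caldera → Quillon: 100% × 72% × 100% × 25% = 18%.
Direct stake: 6% = 6%.
Total: 10.98% + 10.98% + 26.84% + 18% + 6% = 72.8%.
Rounded: 72.80%.

72.80%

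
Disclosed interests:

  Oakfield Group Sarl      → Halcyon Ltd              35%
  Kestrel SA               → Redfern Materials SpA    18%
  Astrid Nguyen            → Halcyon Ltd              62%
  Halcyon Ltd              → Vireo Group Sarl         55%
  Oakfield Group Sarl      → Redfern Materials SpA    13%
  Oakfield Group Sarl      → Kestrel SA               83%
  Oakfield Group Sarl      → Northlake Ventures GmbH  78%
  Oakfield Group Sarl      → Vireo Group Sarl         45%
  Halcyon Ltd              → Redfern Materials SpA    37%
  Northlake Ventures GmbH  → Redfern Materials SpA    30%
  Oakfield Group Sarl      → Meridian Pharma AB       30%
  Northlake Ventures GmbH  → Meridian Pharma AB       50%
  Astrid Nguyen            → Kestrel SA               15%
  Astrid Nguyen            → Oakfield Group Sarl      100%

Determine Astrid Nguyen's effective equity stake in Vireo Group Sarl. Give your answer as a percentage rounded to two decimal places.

Astrid reaches Vireo along 3 paths.
Via Halcyon: 62% × 55% = 34.1%.
Via Oakfield → Halcyon: 100% × 35% × 55% = 19.25%.
Via Oakfield: 100% × 45% = 45%.
Total: 34.1% + 19.25% + 45% = 98.35%.

98.35%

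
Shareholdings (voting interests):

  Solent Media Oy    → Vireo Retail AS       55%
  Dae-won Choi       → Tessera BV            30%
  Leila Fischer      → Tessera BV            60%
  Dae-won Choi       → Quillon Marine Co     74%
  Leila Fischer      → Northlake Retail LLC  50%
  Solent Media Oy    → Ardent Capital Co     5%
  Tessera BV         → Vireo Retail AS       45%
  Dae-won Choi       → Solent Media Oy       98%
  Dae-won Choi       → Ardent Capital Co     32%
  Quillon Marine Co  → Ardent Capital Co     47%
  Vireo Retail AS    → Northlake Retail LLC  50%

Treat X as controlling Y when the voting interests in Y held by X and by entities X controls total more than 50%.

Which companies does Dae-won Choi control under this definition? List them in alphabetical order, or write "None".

Dae-won holds 74% of Quillon, so Dae-won controls Quillon.
Dae-won holds 98% of Solent, so Dae-won controls Solent.
Solent holds 55% of Vireo, so Dae-won controls Vireo.
Solent and Dae-won and Quillon together hold 5% + 32% + 47% = 84% of Ardent, so Dae-won controls Ardent.
No other company's threshold is met.

Ardent Capital Co, Quillon Marine Co, Solent Media Oy, Vireo Retail AS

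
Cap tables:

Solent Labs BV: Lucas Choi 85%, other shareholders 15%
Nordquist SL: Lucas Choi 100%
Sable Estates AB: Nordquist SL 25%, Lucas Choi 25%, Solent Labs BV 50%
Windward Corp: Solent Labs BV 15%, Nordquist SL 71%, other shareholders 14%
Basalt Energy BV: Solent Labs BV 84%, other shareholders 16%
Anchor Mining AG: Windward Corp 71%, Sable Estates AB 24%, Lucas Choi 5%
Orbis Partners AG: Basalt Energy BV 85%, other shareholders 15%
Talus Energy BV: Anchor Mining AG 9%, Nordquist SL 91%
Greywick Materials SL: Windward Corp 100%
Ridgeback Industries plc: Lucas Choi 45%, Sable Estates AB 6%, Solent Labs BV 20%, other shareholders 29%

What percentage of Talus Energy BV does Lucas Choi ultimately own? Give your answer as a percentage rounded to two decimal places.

Lucas reaches Talus along 7 paths.
Via Solent → Windward → Anchor: 85% × 15% × 71% × 9% = 0.814725%.
Via Nordquist → Windward → Anchor: 100% × 71% × 71% × 9% = 4.5369%.
Via Nordquist → Sable → Anchor: 100% × 25% × 24% × 9% = 0.54%.
Via Sable → Anchor: 25% × 24% × 9% = 0.54%.
Via Solent → Sable → Anchor: 85% × 50% × 24% × 9% = 0.918%.
Via Anchor: 5% × 9% = 0.45%.
Via Nordquist: 100% × 91% = 91%.
Total: 0.814725% + 4.5369% + 0.54% + 0.54% + 0.918% + 0.45% + 91% = 98.799625%.
Rounded: 98.80%.

98.80%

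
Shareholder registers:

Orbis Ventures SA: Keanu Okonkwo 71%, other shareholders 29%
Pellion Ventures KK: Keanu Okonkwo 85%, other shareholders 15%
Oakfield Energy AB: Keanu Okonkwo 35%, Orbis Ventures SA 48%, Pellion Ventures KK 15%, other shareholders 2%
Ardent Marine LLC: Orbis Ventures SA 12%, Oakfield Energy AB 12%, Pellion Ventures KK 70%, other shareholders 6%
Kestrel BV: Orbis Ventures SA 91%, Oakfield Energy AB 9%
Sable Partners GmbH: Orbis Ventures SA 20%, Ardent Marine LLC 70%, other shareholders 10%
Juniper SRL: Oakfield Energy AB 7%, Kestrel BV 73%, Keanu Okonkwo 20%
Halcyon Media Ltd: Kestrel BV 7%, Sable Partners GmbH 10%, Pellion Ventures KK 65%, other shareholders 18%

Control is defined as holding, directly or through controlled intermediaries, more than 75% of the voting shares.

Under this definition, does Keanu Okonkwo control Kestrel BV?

No

Keanu holds 85% of Pellion, so Keanu controls Pellion.
Neither Keanu nor any entity Keanu controls holds any voting interest in Kestrel.
So Keanu does not control Kestrel.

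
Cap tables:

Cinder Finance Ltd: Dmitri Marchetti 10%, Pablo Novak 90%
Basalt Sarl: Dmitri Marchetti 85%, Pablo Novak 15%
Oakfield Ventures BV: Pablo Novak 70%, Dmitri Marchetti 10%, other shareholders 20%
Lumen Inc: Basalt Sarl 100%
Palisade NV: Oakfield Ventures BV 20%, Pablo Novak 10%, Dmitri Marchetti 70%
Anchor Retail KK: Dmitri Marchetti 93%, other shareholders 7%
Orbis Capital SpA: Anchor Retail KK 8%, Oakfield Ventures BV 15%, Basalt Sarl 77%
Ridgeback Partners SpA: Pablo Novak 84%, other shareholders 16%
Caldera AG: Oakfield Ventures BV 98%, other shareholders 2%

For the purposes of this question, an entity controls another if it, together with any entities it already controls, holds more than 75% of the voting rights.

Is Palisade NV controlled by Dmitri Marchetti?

Dmitri holds 85% of Basalt, so Dmitri controls Basalt.
Basalt holds 100% of Lumen, so Dmitri controls Lumen.
Dmitri holds 93% of Anchor, so Dmitri controls Anchor.
Anchor and Basalt together hold 8% + 77% = 85% of Orbis, so Dmitri controls Orbis.
In Palisade, Dmitri's side holds only 70%, not > 75%.
So Dmitri does not control Palisade.

No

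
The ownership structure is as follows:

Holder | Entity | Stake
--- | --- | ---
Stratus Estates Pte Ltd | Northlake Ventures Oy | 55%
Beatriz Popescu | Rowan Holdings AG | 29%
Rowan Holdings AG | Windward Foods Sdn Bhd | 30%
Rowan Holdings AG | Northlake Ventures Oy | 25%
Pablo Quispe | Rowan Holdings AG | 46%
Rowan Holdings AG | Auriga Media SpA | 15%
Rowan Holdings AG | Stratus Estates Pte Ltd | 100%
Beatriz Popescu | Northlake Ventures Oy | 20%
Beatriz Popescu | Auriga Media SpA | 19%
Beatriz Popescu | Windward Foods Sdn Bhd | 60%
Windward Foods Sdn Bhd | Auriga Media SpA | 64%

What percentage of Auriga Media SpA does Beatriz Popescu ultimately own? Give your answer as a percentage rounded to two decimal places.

67.32%

Beatriz reaches Auriga along 4 paths.
Via Rowan → Windward: 29% × 30% × 64% = 5.568%.
Via Windward: 60% × 64% = 38.4%.
Direct stake: 19% = 19%.
Via Rowan: 29% × 15% = 4.35%.
Total: 5.568% + 38.4% + 19% + 4.35% = 67.318%.
Rounded: 67.32%.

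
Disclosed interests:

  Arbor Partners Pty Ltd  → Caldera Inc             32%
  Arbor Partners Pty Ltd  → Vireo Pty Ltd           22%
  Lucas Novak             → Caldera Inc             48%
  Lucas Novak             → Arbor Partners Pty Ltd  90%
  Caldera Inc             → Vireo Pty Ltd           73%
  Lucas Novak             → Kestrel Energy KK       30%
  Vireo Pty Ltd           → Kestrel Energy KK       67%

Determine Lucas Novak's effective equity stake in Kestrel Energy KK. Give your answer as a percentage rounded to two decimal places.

Lucas reaches Kestrel along 4 paths.
Via Arbor → Caldera → Vireo: 90% × 32% × 73% × 67% = 14.08608%.
Via Caldera → Vireo: 48% × 73% × 67% = 23.4768%.
Via Arbor → Vireo: 90% × 22% × 67% = 13.266%.
Direct stake: 30% = 30%.
Total: 14.08608% + 23.4768% + 13.266% + 30% = 80.82888%.
Rounded: 80.83%.

80.83%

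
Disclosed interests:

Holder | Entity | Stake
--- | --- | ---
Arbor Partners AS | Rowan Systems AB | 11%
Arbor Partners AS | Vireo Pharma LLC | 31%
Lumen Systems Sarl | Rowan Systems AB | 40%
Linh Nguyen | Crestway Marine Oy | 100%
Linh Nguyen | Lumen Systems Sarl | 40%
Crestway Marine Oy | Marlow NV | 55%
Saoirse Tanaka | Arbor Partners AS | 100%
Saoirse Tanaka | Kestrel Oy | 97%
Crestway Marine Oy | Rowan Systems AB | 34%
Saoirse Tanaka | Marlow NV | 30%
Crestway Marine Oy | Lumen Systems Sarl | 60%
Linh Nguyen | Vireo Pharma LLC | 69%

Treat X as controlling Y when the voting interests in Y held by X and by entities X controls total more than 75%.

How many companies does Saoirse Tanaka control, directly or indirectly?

2

Saoirse holds 100% of Arbor, so Saoirse controls Arbor.
Saoirse holds 97% of Kestrel, so Saoirse controls Kestrel.
No other company's threshold is met.
Saoirse controls 2 companies.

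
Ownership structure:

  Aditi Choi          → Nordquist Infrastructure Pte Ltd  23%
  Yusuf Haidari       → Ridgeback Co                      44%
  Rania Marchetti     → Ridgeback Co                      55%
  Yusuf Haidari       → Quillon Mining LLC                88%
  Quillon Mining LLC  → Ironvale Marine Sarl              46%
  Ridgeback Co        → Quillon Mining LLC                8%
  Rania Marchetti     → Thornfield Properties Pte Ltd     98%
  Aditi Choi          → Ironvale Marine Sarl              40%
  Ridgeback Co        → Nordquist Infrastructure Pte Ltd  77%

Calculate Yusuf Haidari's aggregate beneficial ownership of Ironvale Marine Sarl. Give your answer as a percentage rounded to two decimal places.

Yusuf reaches Ironvale along 2 paths.
Via Quillon: 88% × 46% = 40.48%.
Via Ridgeback → Quillon: 44% × 8% × 46% = 1.6192%.
Total: 40.48% + 1.6192% = 42.0992%.
Rounded: 42.10%.

42.10%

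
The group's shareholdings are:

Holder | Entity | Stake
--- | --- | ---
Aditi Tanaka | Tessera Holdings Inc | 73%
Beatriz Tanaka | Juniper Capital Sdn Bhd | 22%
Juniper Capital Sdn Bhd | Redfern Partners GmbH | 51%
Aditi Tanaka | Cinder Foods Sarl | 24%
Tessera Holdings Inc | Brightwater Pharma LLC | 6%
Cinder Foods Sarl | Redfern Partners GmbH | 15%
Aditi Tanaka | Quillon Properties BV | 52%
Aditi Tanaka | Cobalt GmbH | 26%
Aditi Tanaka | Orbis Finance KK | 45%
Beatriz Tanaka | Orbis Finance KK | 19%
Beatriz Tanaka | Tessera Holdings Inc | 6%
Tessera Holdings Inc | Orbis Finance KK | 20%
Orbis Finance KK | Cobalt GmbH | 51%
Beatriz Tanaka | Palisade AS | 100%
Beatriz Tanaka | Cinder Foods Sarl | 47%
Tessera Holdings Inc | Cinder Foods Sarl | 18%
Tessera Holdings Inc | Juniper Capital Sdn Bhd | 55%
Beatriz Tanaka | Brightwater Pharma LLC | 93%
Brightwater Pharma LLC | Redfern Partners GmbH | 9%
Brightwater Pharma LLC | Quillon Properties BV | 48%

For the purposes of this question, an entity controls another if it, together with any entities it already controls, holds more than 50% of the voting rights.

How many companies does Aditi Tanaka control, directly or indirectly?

Aditi holds 73% of Tessera, so Aditi controls Tessera.
Tessera and Aditi together hold 20% + 45% = 65% of Orbis, so Aditi controls Orbis.
Aditi and Orbis together hold 26% + 51% = 77% of Cobalt, so Aditi controls Cobalt.
Tessera holds 55% of Juniper, so Aditi controls Juniper.
Aditi holds 52% of Quillon, so Aditi controls Quillon.
Juniper holds 51% of Redfern, so Aditi controls Redfern.
No other company's threshold is met.
Aditi controls 6 companies.

6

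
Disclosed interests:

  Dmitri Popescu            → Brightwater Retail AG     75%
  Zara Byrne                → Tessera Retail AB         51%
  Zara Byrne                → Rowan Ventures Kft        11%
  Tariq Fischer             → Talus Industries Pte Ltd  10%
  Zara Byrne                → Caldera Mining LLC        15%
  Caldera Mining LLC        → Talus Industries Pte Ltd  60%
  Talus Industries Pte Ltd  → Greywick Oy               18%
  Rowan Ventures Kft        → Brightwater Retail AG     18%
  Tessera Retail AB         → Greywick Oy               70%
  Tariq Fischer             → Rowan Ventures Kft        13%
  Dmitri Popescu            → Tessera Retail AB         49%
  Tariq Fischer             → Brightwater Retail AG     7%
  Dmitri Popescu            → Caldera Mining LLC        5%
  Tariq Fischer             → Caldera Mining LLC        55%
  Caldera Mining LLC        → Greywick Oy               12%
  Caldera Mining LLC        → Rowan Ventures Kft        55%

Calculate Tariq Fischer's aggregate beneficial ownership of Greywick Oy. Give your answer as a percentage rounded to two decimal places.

14.34%

Tariq reaches Greywick along 3 paths.
Via Caldera → Talus: 55% × 60% × 18% = 5.94%.
Via Talus: 10% × 18% = 1.8%.
Via Caldera: 55% × 12% = 6.6%.
Total: 5.94% + 1.8% + 6.6% = 14.34%.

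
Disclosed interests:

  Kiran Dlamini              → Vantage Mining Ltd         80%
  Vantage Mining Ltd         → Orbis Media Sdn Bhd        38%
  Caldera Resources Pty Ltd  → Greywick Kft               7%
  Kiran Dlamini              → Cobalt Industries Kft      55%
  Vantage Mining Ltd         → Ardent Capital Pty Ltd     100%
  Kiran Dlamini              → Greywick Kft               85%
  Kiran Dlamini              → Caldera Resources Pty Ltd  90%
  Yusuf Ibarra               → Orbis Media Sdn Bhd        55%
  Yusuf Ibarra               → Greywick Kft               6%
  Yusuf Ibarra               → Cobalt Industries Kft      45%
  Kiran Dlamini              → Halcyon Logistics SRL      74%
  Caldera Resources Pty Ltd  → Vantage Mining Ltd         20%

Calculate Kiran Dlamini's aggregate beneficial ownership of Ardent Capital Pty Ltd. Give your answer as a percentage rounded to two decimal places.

98.00%

Kiran reaches Ardent along 2 paths.
Via Vantage: 80% × 100% = 80%.
Via Caldera → Vantage: 90% × 20% × 100% = 18%.
Total: 80% + 18% = 98%.
Rounded: 98.00%.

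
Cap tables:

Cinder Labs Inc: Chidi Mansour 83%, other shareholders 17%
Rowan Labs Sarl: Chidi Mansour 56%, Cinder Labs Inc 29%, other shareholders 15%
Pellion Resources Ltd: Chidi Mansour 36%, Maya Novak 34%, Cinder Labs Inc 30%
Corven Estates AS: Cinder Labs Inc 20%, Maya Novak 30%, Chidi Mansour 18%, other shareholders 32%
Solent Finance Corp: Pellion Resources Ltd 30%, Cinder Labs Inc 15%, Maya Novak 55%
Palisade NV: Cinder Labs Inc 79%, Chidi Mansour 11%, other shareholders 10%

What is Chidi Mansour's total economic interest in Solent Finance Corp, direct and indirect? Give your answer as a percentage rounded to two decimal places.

Chidi reaches Solent along 3 paths.
Via Pellion: 36% × 30% = 10.8%.
Via Cinder → Pellion: 83% × 30% × 30% = 7.47%.
Via Cinder: 83% × 15% = 12.45%.
Total: 10.8% + 7.47% + 12.45% = 30.72%.

30.72%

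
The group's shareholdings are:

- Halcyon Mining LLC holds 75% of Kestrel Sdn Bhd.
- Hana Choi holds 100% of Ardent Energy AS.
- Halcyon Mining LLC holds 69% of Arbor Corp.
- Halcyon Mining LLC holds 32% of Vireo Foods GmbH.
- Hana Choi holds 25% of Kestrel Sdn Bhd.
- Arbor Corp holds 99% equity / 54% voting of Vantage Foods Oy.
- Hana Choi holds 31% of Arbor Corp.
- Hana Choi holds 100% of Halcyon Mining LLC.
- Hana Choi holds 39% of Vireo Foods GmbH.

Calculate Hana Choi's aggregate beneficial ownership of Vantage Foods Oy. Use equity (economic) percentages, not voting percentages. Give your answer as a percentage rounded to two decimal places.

99.00%

Hana reaches Vantage along 2 paths.
Via Halcyon → Arbor: 100% × 69% × 99% = 68.31%.
Via Arbor: 31% × 99% = 30.69%.
Total: 68.31% + 30.69% = 99%.
Rounded: 99.00%.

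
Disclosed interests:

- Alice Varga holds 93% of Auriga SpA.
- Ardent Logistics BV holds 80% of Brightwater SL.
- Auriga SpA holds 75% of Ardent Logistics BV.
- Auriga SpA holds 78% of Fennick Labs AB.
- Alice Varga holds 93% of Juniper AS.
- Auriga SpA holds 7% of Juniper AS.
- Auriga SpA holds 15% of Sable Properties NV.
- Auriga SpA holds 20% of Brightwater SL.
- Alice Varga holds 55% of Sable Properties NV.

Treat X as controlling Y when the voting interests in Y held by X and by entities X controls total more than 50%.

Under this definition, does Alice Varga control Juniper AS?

Yes

Alice holds 93% of Auriga, so Alice controls Auriga.
Alice and Auriga together hold 93% + 7% = 100% of Juniper, so Alice controls Juniper.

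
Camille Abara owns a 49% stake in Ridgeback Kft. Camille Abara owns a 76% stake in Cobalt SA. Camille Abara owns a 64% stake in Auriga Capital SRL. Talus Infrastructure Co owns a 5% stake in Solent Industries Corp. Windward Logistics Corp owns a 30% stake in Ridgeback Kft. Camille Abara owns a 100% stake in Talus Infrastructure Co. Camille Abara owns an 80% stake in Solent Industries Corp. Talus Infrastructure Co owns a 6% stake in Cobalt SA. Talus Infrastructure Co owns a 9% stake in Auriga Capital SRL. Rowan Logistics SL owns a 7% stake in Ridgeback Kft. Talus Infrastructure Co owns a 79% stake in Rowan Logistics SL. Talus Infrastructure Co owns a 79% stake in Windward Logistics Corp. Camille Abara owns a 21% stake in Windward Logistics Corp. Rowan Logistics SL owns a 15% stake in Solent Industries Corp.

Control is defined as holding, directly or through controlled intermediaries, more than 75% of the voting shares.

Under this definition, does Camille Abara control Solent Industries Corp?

Yes

Camille holds 100% of Talus, so Camille controls Talus.
Talus holds 79% of Rowan, so Camille controls Rowan.
Camille and Rowan and Talus together hold 80% + 15% + 5% = 100% of Solent, so Camille controls Solent.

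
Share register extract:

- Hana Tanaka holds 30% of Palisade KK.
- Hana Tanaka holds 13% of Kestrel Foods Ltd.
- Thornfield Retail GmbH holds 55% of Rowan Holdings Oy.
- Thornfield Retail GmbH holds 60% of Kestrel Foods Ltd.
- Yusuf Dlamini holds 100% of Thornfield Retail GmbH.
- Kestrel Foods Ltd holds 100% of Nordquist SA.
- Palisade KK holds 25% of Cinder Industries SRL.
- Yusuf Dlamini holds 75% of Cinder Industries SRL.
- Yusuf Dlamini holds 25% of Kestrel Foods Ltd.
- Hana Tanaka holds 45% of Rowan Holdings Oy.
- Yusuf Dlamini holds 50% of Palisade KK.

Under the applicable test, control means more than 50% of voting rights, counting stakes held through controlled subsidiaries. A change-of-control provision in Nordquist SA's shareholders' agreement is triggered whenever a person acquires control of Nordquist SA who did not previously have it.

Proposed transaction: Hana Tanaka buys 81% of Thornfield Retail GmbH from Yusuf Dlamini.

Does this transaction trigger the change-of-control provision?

Yes

The purchase adds only to Hana's holdings (Yusuf's stake shrinks), so Hana is the only person who could newly come to control Nordquist.
Hana's largest direct stake is 45% in Rowan, which does not meet the threshold, so Hana controls no company.
Neither Hana nor any entity Hana controls holds any voting interest in Nordquist.
So before the transaction, Hana does not control Nordquist.
After the purchase, Hana holds 81% of Thornfield directly, and Yusuf's stake falls to 19%.
Hana holds 81% of Thornfield, so Hana controls Thornfield.
Thornfield and Hana together hold 60% + 13% = 73% of Kestrel, so Hana controls Kestrel.
Kestrel holds 100% of Nordquist, so Hana controls Nordquist.
Hana did not control Nordquist before and does after, so the clause is triggered.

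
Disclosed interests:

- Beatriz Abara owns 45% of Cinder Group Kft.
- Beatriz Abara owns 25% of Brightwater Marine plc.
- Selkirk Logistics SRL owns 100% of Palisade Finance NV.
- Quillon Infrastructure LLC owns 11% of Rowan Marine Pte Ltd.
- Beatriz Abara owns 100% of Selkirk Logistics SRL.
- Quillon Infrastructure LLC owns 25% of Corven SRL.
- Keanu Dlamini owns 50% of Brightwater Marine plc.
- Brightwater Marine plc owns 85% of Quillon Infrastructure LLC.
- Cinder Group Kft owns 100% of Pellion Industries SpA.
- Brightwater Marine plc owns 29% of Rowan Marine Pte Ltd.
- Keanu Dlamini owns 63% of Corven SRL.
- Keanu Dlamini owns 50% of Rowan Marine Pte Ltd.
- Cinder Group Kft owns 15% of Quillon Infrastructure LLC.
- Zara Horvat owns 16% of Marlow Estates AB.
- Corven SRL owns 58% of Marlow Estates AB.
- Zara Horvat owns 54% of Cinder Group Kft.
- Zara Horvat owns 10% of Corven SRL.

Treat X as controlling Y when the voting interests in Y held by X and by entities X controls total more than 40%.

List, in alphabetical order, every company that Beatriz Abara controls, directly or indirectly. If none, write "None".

Beatriz holds 45% of Cinder, so Beatriz controls Cinder.
Beatriz holds 100% of Selkirk, so Beatriz controls Selkirk.
Selkirk holds 100% of Palisade, so Beatriz controls Palisade.
Cinder holds 100% of Pellion, so Beatriz controls Pellion.
No other company's threshold is met.

Cinder Group Kft, Palisade Finance NV, Pellion Industries SpA, Selkirk Logistics SRL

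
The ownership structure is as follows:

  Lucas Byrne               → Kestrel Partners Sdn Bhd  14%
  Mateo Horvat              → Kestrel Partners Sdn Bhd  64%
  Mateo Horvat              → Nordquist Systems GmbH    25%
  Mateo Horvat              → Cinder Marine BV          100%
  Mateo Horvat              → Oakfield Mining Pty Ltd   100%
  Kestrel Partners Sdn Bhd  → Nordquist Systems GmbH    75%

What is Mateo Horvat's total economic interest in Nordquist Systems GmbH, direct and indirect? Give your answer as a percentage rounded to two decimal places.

73.00%

Mateo reaches Nordquist along 2 paths.
Direct stake: 25% = 25%.
Via Kestrel: 64% × 75% = 48%.
Total: 25% + 48% = 73%.
Rounded: 73.00%.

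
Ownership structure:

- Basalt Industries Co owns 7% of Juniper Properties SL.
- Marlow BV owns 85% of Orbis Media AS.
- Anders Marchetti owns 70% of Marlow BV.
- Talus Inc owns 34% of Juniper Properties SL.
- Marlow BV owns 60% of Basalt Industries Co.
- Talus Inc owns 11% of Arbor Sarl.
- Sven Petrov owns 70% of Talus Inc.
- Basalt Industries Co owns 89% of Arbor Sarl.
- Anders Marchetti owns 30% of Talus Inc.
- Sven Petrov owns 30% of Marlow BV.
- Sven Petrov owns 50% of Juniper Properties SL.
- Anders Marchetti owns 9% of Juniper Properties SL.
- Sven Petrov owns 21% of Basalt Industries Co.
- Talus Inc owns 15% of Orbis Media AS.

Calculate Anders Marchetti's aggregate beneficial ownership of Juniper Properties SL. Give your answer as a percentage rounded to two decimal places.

22.14%

Anders reaches Juniper along 3 paths.
Via Talus: 30% × 34% = 10.2%.
Direct stake: 9% = 9%.
Via Marlow → Basalt: 70% × 60% × 7% = 2.94%.
Total: 10.2% + 9% + 2.94% = 22.14%.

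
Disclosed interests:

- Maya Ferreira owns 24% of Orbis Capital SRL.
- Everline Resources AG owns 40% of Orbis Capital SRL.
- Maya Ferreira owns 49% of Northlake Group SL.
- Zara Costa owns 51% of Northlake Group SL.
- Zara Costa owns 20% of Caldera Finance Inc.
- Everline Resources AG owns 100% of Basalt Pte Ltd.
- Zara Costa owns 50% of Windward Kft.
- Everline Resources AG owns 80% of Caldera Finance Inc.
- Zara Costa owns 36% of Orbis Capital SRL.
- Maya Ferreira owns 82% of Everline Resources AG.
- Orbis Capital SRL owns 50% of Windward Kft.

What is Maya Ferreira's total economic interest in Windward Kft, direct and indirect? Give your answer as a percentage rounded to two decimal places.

Maya reaches Windward along 2 paths.
Via Orbis: 24% × 50% = 12%.
Via Everline → Orbis: 82% × 40% × 50% = 16.4%.
Total: 12% + 16.4% = 28.4%.
Rounded: 28.40%.

28.40%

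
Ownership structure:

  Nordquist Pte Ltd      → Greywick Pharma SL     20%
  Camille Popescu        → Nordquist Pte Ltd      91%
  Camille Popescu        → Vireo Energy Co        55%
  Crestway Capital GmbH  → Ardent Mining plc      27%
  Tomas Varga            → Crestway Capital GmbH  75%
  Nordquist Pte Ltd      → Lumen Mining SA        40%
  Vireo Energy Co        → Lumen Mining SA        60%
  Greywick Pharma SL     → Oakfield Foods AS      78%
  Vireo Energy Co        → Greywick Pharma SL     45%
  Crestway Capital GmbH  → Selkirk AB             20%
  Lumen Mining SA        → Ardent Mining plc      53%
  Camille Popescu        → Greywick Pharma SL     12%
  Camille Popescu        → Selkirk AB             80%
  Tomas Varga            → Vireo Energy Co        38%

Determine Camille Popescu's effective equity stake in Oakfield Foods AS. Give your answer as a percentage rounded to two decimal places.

42.86%

Camille reaches Oakfield along 3 paths.
Via Vireo → Greywick: 55% × 45% × 78% = 19.305%.
Via Greywick: 12% × 78% = 9.36%.
Via Nordquist → Greywick: 91% × 20% × 78% = 14.196%.
Total: 19.305% + 9.36% + 14.196% = 42.861%.
Rounded: 42.86%.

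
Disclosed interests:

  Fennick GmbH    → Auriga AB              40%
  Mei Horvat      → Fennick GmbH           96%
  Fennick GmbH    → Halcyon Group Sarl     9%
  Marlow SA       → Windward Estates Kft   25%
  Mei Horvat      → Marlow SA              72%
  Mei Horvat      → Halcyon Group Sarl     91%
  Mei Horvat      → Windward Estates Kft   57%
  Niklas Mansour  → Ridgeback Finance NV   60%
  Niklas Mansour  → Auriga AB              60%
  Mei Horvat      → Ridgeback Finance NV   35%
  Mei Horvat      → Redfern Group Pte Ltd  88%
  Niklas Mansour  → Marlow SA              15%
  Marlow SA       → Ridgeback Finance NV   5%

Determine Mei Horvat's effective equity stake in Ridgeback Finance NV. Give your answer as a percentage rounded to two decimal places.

Mei reaches Ridgeback along 2 paths.
Via Marlow: 72% × 5% = 3.6%.
Direct stake: 35% = 35%.
Total: 3.6% + 35% = 38.6%.
Rounded: 38.60%.

38.60%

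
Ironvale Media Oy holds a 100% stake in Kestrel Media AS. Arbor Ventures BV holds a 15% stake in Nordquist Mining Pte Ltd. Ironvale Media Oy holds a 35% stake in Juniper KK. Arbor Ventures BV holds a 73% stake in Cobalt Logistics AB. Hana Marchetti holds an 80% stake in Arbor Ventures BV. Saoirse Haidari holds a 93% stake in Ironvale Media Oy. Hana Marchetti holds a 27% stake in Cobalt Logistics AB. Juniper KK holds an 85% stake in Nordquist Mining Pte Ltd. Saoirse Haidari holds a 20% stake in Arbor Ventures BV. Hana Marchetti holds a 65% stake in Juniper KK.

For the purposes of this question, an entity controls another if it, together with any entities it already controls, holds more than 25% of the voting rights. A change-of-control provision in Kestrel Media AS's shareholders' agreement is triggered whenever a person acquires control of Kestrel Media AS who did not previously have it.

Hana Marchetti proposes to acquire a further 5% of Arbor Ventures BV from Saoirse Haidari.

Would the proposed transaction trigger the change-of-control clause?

No

The purchase adds only to Hana's holdings (Saoirse's stake shrinks), so Hana is the only person who could newly come to control Kestrel.
Hana holds 80% of Arbor, so Hana controls Arbor.
Hana holds 65% of Juniper, so Hana controls Juniper.
Hana and Arbor together hold 27% + 73% = 100% of Cobalt, so Hana controls Cobalt.
Juniper and Arbor together hold 85% + 15% = 100% of Nordquist, so Hana controls Nordquist.
Neither Hana nor any entity Hana controls holds any voting interest in Kestrel.
So before the transaction, Hana does not control Kestrel.
After the purchase, Hana's direct stake in Arbor rises to 80% + 5% = 85%, and Saoirse's stake falls to 15%.
Hana holds 85% of Arbor, so Hana controls Arbor.
After the transaction, neither Hana nor any entity Hana controls holds a voting interest in Kestrel, so Hana still does not control it.
No new person acquires control, so the clause is not triggered.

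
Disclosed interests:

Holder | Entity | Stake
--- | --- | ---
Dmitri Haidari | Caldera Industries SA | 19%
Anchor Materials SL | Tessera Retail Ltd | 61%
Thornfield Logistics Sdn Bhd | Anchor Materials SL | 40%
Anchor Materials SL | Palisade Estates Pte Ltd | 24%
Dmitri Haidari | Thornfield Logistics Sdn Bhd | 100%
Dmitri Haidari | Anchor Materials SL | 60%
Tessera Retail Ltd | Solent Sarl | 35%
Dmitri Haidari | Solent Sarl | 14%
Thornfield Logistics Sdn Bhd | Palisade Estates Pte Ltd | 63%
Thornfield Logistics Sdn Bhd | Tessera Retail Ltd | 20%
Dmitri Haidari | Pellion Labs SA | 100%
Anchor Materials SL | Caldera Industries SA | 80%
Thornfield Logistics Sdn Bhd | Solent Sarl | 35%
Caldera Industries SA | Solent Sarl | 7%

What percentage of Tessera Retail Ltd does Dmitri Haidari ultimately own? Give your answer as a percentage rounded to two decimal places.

81.00%

Dmitri reaches Tessera along 3 paths.
Via Thornfield: 100% × 20% = 20%.
Via Anchor: 60% × 61% = 36.6%.
Via Thornfield → Anchor: 100% × 40% × 61% = 24.4%.
Total: 20% + 36.6% + 24.4% = 81%.
Rounded: 81.00%.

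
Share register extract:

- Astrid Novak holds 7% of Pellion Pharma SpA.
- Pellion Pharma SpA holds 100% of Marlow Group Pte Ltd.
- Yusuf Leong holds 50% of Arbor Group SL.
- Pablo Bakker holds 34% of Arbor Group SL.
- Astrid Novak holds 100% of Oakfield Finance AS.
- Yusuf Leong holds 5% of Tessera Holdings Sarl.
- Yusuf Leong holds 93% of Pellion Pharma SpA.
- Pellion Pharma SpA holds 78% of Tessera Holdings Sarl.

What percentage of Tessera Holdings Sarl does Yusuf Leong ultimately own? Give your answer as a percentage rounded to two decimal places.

Yusuf reaches Tessera along 2 paths.
Via Pellion: 93% × 78% = 72.54%.
Direct stake: 5% = 5%.
Total: 72.54% + 5% = 77.54%.

77.54%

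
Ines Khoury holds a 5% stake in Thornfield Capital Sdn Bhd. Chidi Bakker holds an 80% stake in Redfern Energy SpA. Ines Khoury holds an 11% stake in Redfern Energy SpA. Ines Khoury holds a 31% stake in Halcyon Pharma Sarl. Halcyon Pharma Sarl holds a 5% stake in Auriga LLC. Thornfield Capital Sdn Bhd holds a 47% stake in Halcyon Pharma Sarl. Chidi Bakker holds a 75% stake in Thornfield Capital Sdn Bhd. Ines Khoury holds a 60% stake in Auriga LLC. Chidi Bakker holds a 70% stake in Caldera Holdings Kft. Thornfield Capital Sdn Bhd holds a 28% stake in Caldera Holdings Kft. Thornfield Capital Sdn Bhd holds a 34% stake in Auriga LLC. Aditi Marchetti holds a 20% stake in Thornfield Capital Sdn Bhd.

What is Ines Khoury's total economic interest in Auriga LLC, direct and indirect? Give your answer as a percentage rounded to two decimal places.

Ines reaches Auriga along 4 paths.
Direct stake: 60% = 60%.
Via Thornfield: 5% × 34% = 1.7%.
Via Halcyon: 31% × 5% = 1.55%.
Via Thornfield → Halcyon: 5% × 47% × 5% = 0.1175%.
Total: 60% + 1.7% + 1.55% + 0.1175% = 63.3675%.
Rounded: 63.37%.

63.37%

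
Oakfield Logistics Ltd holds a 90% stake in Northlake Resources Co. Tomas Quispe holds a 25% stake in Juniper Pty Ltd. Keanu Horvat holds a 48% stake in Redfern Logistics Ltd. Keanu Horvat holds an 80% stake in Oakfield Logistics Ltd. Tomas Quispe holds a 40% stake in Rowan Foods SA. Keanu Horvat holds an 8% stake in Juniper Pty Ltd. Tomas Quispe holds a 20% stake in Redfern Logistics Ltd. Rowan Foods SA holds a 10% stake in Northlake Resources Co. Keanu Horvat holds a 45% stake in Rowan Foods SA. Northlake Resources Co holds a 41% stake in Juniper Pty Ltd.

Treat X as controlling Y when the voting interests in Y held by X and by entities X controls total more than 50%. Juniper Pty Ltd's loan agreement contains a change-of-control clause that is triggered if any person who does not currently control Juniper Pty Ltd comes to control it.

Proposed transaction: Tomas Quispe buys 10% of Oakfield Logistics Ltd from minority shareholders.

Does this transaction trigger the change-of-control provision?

The purchase changes only Tomas's holdings, so Tomas is the only person who could newly come to control Juniper.
Tomas's largest direct stake is 40% in Rowan, which does not meet the threshold, so Tomas controls no company.
In Juniper, Tomas's side holds only 25%, not > 50%.
So before the transaction, Tomas does not control Juniper.
After the purchase, Tomas holds 10% of Oakfield directly.
Tomas's side now holds 10% of Oakfield, not > 50%, so Tomas still does not control Oakfield.
After the transaction, Tomas's side holds 25% of Juniper, not > 50%, so Tomas still does not control Juniper.
No new person acquires control, so the clause is not triggered.

No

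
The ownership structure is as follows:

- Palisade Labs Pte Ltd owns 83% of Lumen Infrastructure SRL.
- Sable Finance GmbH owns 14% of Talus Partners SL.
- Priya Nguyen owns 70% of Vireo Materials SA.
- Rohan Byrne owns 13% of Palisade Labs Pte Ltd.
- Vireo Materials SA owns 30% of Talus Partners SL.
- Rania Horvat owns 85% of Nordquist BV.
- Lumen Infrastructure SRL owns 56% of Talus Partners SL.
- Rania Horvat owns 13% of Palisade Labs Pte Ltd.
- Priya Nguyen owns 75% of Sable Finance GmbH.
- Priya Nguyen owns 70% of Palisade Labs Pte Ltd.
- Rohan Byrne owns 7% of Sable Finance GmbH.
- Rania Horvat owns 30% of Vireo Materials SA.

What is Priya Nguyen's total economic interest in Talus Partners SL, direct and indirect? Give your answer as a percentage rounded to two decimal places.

64.04%

Priya reaches Talus along 3 paths.
Via Vireo: 70% × 30% = 21%.
Via Palisade → Lumen: 70% × 83% × 56% = 32.536%.
Via Sable: 75% × 14% = 10.5%.
Total: 21% + 32.536% + 10.5% = 64.036%.
Rounded: 64.04%.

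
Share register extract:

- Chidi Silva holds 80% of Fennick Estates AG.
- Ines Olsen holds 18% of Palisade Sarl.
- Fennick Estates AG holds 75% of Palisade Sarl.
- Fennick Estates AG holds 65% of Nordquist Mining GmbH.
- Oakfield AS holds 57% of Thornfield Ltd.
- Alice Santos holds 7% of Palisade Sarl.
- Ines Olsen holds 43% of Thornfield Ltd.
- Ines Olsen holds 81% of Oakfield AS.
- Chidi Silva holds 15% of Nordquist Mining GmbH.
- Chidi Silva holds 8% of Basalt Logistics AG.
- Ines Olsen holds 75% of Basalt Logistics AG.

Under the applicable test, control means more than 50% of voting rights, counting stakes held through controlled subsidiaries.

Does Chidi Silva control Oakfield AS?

No

Chidi holds 80% of Fennick, so Chidi controls Fennick.
Fennick holds 75% of Palisade, so Chidi controls Palisade.
Fennick and Chidi together hold 65% + 15% = 80% of Nordquist, so Chidi controls Nordquist.
Neither Chidi nor any entity Chidi controls holds any voting interest in Oakfield.
So Chidi does not control Oakfield.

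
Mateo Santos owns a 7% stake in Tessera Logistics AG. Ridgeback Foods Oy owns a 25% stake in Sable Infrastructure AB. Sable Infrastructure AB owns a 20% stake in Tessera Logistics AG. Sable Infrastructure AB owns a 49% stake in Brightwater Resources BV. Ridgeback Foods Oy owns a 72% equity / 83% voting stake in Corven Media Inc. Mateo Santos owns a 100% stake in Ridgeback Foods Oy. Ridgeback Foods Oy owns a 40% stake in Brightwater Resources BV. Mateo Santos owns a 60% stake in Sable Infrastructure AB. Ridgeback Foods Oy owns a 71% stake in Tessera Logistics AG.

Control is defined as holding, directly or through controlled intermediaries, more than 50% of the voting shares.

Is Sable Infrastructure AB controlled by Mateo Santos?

Mateo holds 100% of Ridgeback, so Mateo controls Ridgeback.
Mateo and Ridgeback together hold 60% + 25% = 85% of Sable, so Mateo controls Sable.

Yes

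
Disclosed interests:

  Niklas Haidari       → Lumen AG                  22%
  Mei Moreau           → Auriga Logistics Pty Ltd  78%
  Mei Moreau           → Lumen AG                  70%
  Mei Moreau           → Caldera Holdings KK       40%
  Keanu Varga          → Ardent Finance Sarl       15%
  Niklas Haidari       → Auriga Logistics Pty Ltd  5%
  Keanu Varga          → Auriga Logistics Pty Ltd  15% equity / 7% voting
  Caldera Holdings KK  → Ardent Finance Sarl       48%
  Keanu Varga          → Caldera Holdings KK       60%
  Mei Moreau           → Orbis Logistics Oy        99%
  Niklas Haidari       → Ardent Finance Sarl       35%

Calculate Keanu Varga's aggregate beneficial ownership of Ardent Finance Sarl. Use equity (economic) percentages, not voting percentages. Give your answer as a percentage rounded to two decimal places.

43.80%

Keanu reaches Ardent along 2 paths.
Direct stake: 15% = 15%.
Via Caldera: 60% × 48% = 28.8%.
Total: 15% + 28.8% = 43.8%.
Rounded: 43.80%.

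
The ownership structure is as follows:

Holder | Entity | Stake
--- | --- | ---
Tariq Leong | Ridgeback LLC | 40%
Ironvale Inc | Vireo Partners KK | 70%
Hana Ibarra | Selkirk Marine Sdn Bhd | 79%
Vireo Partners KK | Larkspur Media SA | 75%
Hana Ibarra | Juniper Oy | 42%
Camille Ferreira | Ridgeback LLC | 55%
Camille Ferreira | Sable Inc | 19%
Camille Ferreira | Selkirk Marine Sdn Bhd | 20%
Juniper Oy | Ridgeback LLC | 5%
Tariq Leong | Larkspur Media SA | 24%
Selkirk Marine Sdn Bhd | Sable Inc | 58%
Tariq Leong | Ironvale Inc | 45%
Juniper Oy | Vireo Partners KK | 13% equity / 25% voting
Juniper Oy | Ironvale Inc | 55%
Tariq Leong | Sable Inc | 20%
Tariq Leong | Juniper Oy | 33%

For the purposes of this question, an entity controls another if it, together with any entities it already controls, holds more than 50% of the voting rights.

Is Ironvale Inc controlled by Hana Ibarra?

No

Hana holds 79% of Selkirk, so Hana controls Selkirk.
Selkirk holds 58% of Sable, so Hana controls Sable.
Neither Hana nor any entity Hana controls holds any voting interest in Ironvale.
So Hana does not control Ironvale.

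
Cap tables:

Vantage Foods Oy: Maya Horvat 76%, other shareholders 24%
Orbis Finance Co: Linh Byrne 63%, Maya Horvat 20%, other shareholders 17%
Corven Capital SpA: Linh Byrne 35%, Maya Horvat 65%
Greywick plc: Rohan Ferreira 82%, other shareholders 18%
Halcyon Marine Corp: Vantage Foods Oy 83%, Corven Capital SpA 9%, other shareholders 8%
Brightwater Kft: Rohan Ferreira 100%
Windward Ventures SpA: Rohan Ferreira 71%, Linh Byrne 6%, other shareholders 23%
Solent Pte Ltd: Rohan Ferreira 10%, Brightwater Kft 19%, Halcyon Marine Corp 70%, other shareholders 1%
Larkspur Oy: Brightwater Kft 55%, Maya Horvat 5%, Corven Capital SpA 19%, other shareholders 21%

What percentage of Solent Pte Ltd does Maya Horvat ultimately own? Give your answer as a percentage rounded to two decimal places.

48.25%

Maya reaches Solent along 2 paths.
Via Vantage → Halcyon: 76% × 83% × 70% = 44.156%.
Via Corven → Halcyon: 65% × 9% × 70% = 4.095%.
Total: 44.156% + 4.095% = 48.251%.
Rounded: 48.25%.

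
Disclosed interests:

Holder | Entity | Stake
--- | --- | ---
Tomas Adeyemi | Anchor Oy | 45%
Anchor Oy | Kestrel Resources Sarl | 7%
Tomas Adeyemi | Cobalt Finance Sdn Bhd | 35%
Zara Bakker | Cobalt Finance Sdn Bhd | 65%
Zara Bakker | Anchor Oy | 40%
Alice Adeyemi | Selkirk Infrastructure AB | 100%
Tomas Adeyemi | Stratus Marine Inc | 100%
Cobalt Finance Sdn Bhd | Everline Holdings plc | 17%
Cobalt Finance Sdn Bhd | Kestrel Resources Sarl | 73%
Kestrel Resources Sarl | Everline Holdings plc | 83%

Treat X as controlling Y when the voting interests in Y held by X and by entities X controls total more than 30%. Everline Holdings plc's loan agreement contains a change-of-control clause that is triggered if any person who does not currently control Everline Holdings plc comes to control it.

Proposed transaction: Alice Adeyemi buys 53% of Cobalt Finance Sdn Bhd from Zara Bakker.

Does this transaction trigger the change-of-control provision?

The purchase adds only to Alice's holdings (Zara's stake shrinks), so Alice is the only person who could newly come to control Everline.
Alice holds 100% of Selkirk, so Alice controls Selkirk.
Neither Alice nor any entity Alice controls holds any voting interest in Everline.
So before the transaction, Alice does not control Everline.
After the purchase, Alice holds 53% of Cobalt directly, and Zara's stake falls to 12%.
Alice holds 53% of Cobalt, so Alice controls Cobalt.
Cobalt holds 73% of Kestrel, so Alice controls Kestrel.
Kestrel and Cobalt together hold 83% + 17% = 100% of Everline, so Alice controls Everline.
Alice did not control Everline before and does after, so the clause is triggered.

Yes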